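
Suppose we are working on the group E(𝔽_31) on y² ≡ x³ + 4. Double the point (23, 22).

(23, 9)

tangent at (23, 22): λ = (3·23² + 0)/(2·22) ≡ 6/13. 13⁻¹ ≡ 12 (mod 31) since 13·12 = 156 ≡ 1, so λ ≡ 6·12 ≡ 10.
  x = λ² - 23 - 23 = 100 - 46 ≡ 23; y = λ·(23 - 23) - 22 ≡ 9. → (23, 9)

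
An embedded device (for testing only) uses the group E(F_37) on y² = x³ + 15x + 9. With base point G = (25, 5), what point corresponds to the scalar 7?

Double-and-add on 7 = (111)₂. Start with G = (25, 5) for the leading 1-bit.
double: tangent at (25, 5): λ = (3·25² + 15)/(2·5) ≡ 3/10. 10⁻¹ ≡ 26 (mod 37) since 10·26 = 260 ≡ 1, so λ ≡ 3·26 ≡ 4.
  x = λ² - 25 - 25 = 16 - 50 ≡ 3; y = λ·(25 - 3) - 5 ≡ 9. → (3, 9)
add G: (3, 9) + (25, 5). λ = (5 - 9)/(25 - 3) ≡ 33/22 mod 37. 22⁻¹ ≡ 32 (mod 37), so λ ≡ 20.
  x = λ² - 3 - 25 = 400 - 28 ≡ 2; y = λ·(3 - 2) - 9 ≡ 11. → (2, 11)
double: tangent at (2, 11): λ = (3·2² + 15)/(2·11) ≡ 27/22. 22⁻¹ ≡ 32 (mod 37) since 22·32 = 704 ≡ 1, so λ ≡ 27·32 ≡ 13.
  x = λ² - 2 - 2 = 169 - 4 ≡ 17; y = λ·(2 - 17) - 11 ≡ 16. → (17, 16)
add G: (17, 16) + (25, 5). λ = (5 - 16)/(25 - 17) ≡ 26/8 mod 37. 8⁻¹ ≡ 14 (mod 37), so λ ≡ 31.
  x = λ² - 17 - 25 = 961 - 42 ≡ 31; y = λ·(17 - 31) - 16 ≡ 31. → (31, 31)

(31, 31)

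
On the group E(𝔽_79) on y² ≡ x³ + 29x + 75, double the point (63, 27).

(25, 54)

tangent at (63, 27): λ = (3·63² + 29)/(2·27) ≡ 7/54. 54⁻¹ ≡ 60 (mod 79) since 54·60 = 3240 ≡ 1, so λ ≡ 7·60 ≡ 25.
  x = λ² - 63 - 63 = 625 - 126 ≡ 25; y = λ·(63 - 25) - 27 ≡ 54. → (25, 54)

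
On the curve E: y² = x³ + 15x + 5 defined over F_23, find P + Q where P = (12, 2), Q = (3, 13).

(20, 18)

(12, 2) + (3, 13). λ = (13 - 2)/(3 - 12) ≡ 11/14 mod 23. 14⁻¹ ≡ 5 (mod 23) since 14·5 = 70 ≡ 1, so λ ≡ 9.
  x = λ² - 12 - 3 = 81 - 15 ≡ 20; y = λ·(12 - 20) - 2 ≡ 18. → (20, 18)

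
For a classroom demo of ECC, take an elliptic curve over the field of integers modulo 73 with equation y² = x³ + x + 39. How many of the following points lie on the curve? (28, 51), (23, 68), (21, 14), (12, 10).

3

(28, 51): 51² ≡ 46, rhs ≡ 46 → on.
(23, 68): 68² ≡ 25, rhs ≡ 38 → off.
(21, 14): 14² ≡ 50, rhs ≡ 50 → on.
(12, 10): 10² ≡ 27, rhs ≡ 27 → on.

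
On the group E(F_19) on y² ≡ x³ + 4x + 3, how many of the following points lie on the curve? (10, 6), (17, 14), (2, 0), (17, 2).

3

(10, 6): 6² ≡ 17, rhs ≡ 17 → on.
(17, 14): 14² ≡ 6, rhs ≡ 6 → on.
(2, 0): 0² ≡ 0, rhs ≡ 0 → on.
(17, 2): 2² ≡ 4, rhs ≡ 6 → off.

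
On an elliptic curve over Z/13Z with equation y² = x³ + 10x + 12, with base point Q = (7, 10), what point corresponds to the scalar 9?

Double-and-add on 9 = (1001)₂. Start with Q = (7, 10) for the leading 1-bit.
double: tangent at (7, 10): λ = (3·7² + 10)/(2·10) ≡ 1/7. 7⁻¹ ≡ 2 (mod 13) since 7·2 = 14 ≡ 1, so λ ≡ 1·2 ≡ 2.
  x = λ² - 7 - 7 = 4 - 14 ≡ 3; y = λ·(7 - 3) - 10 ≡ 11. → (3, 11)
double: tangent at (3, 11): λ = (3·3² + 10)/(2·11) ≡ 11/9. 9⁻¹ ≡ 3 (mod 13), so λ ≡ 11·3 ≡ 7.
  x = λ² - 3 - 3 = 49 - 6 ≡ 4; y = λ·(3 - 4) - 11 ≡ 8. → (4, 8)
double: tangent at (4, 8): λ = (3·4² + 10)/(2·8) ≡ 6/3. 3⁻¹ ≡ 9 (mod 13) since 3·9 = 27 ≡ 1, so λ ≡ 6·9 ≡ 2.
  x = λ² - 4 - 4 = 4 - 8 ≡ 9; y = λ·(4 - 9) - 8 ≡ 8. → (9, 8)
add Q: (9, 8) + (7, 10). λ = (10 - 8)/(7 - 9) ≡ 2/11 mod 13. 11⁻¹ ≡ 6 (mod 13) since 11·6 = 66 ≡ 1, so λ ≡ 12.
  x = λ² - 9 - 7 = 144 - 16 ≡ 11; y = λ·(9 - 11) - 8 ≡ 7. → (11, 7)

(11, 7)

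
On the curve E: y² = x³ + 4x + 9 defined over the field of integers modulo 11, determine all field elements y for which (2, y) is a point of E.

5, 6

x³ + 4x + 9 = 25 ≡ 3 (mod 11).
Square roots of 3 mod 11: 5 and 6 (since 5² = 25 ≡ 3).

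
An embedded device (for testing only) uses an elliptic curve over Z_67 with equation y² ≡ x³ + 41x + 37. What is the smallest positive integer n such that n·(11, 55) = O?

2P: tangent at (11, 55): λ = (3·11² + 41)/(2·55) ≡ 2/43. 43⁻¹ ≡ 53 (mod 67), so λ ≡ 2·53 ≡ 39.
  x = λ² - 11 - 11 = 1521 - 22 ≡ 25; y = λ·(11 - 25) - 55 ≡ 2. → (25, 2)
3P: (25, 2) + (11, 55). λ = (55 - 2)/(11 - 25) ≡ 53/53 mod 67. 53⁻¹ ≡ 43 (mod 67), so λ ≡ 1.
  x = λ² - 25 - 11 = 1 - 36 ≡ 32; y = λ·(25 - 32) - 2 ≡ 58. → (32, 58)
4P: (32, 58) + (11, 55). λ = (55 - 58)/(11 - 32) ≡ 64/46 mod 67. 46⁻¹ ≡ 51 (mod 67), so λ ≡ 48.
  x = λ² - 32 - 11 = 2304 - 43 ≡ 50; y = λ·(32 - 50) - 58 ≡ 16. → (50, 16)
5P: (50, 16) + (11, 55). λ = (55 - 16)/(11 - 50) ≡ 39/28 mod 67. 28⁻¹ ≡ 12 (mod 67), so λ ≡ 66.
  x = λ² - 50 - 11 = 4356 - 61 ≡ 7; y = λ·(50 - 7) - 16 ≡ 8. → (7, 8)
6P: (7, 8) + (11, 55). λ = (55 - 8)/(11 - 7) ≡ 47/4 mod 67. 4⁻¹ ≡ 17 (mod 67) since 4·17 = 68 ≡ 1, so λ ≡ 62.
  x = λ² - 7 - 11 = 3844 - 18 ≡ 7; y = λ·(7 - 7) - 8 ≡ 59. → (7, 59)
7P: (7, 59) + (11, 55). λ = (55 - 59)/(11 - 7) ≡ 63/4 mod 67. 4⁻¹ ≡ 17 (mod 67), so λ ≡ 66.
  x = λ² - 7 - 11 = 4356 - 18 ≡ 50; y = λ·(7 - 50) - 59 ≡ 51. → (50, 51)
8P: (50, 51) + (11, 55). λ = (55 - 51)/(11 - 50) ≡ 4/28 mod 67. 28⁻¹ ≡ 12 (mod 67), so λ ≡ 48.
  x = λ² - 50 - 11 = 2304 - 61 ≡ 32; y = λ·(50 - 32) - 51 ≡ 9. → (32, 9)
9P: (32, 9) + (11, 55). λ = (55 - 9)/(11 - 32) ≡ 46/46 mod 67. 46⁻¹ ≡ 51 (mod 67) since 46·51 = 2346 ≡ 1, so λ ≡ 1.
  x = λ² - 32 - 11 = 1 - 43 ≡ 25; y = λ·(32 - 25) - 9 ≡ 65. → (25, 65)
10P: (25, 65) + (11, 55). λ = (55 - 65)/(11 - 25) ≡ 57/53 mod 67. 53⁻¹ ≡ 43 (mod 67) since 53·43 = 2279 ≡ 1, so λ ≡ 39.
  x = λ² - 25 - 11 = 1521 - 36 ≡ 11; y = λ·(25 - 11) - 65 ≡ 12. → (11, 12)
11P: (11, 12) + (11, 55): same x and y₁ ≡ -y₂, so the sum is O.
11P = O, so the order is 11.

11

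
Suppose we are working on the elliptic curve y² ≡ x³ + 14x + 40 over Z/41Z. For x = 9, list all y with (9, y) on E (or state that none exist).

none

x³ + 14x + 40 = 895 ≡ 34 (mod 41).
34 is a non-residue mod 41; no y exists.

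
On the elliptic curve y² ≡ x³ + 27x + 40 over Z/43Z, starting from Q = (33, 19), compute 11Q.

(33, 24)

Double-and-add on 11 = (1011)₂. Start with Q = (33, 19) for the leading 1-bit.
double: tangent at (33, 19): λ = (3·33² + 27)/(2·19) ≡ 26/38. 38⁻¹ ≡ 17 (mod 43), so λ ≡ 26·17 ≡ 12.
  x = λ² - 33 - 33 = 144 - 66 ≡ 35; y = λ·(33 - 35) - 19 ≡ 0. → (35, 0)
double: (35, 0) + (35, 0): same x and y₁ ≡ -y₂, so the sum is the point at infinity.
add Q: the point at infinity + (33, 19) = (33, 19) (identity).
double: tangent at (33, 19): λ = (3·33² + 27)/(2·19) ≡ 26/38. 38⁻¹ ≡ 17 (mod 43) since 38·17 = 646 ≡ 1, so λ ≡ 26·17 ≡ 12.
  x = λ² - 33 - 33 = 144 - 66 ≡ 35; y = λ·(33 - 35) - 19 ≡ 0. → (35, 0)
add Q: (35, 0) + (33, 19). λ = (19 - 0)/(33 - 35) ≡ 19/41 mod 43. 41⁻¹ ≡ 21 (mod 43), so λ ≡ 12.
  x = λ² - 35 - 33 = 144 - 68 ≡ 33; y = λ·(35 - 33) - 0 ≡ 24. → (33, 24)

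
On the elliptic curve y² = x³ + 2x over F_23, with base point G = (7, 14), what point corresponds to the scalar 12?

(0, 0)

Double-and-add on 12 = (1100)₂. Start with G = (7, 14) for the leading 1-bit.
double: tangent at (7, 14): λ = (3·7² + 2)/(2·14) ≡ 11/5. 5⁻¹ ≡ 14 (mod 23) since 5·14 = 70 ≡ 1, so λ ≡ 11·14 ≡ 16.
  x = λ² - 7 - 7 = 256 - 14 ≡ 12; y = λ·(7 - 12) - 14 ≡ 21. → (12, 21)
add G: (12, 21) + (7, 14). λ = (14 - 21)/(7 - 12) ≡ 16/18 mod 23. 18⁻¹ ≡ 9 (mod 23), so λ ≡ 6.
  x = λ² - 12 - 7 = 36 - 19 ≡ 17; y = λ·(12 - 17) - 21 ≡ 18. → (17, 18)
double: tangent at (17, 18): λ = (3·17² + 2)/(2·18) ≡ 18/13. 13⁻¹ ≡ 16 (mod 23), so λ ≡ 18·16 ≡ 12.
  x = λ² - 17 - 17 = 144 - 34 ≡ 18; y = λ·(17 - 18) - 18 ≡ 16. → (18, 16)
double: tangent at (18, 16): λ = (3·18² + 2)/(2·16) ≡ 8/9. 9⁻¹ ≡ 18 (mod 23), so λ ≡ 8·18 ≡ 6.
  x = λ² - 18 - 18 = 36 - 36 ≡ 0; y = λ·(18 - 0) - 16 ≡ 0. → (0, 0)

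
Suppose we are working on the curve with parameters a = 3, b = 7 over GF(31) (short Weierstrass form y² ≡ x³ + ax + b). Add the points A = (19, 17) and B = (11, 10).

(19, 17) + (11, 10). λ = (10 - 17)/(11 - 19) ≡ 24/23 mod 31. 23⁻¹ ≡ 27 (mod 31) since 23·27 = 621 ≡ 1, so λ ≡ 28.
  x = λ² - 19 - 11 = 784 - 30 ≡ 10; y = λ·(19 - 10) - 17 ≡ 18. → (10, 18)

(10, 18)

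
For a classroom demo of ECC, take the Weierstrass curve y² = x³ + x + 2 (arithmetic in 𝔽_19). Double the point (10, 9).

(8, 16)

tangent at (10, 9): λ = (3·10² + 1)/(2·9) ≡ 16/18. 18⁻¹ ≡ 18 (mod 19), so λ ≡ 16·18 ≡ 3.
  x = λ² - 10 - 10 = 9 - 20 ≡ 8; y = λ·(10 - 8) - 9 ≡ 16. → (8, 16)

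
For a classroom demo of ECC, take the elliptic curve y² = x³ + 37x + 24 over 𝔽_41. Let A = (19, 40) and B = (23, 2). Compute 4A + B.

(25, 16)

First 4A:
Repeated addition: build up to 4A.
2A: tangent at (19, 40): λ = (3·19² + 37)/(2·40) ≡ 13/39. 39⁻¹ ≡ 20 (mod 41), so λ ≡ 13·20 ≡ 14.
  x = λ² - 19 - 19 = 196 - 38 ≡ 35; y = λ·(19 - 35) - 40 ≡ 23. → (35, 23)
3A: (35, 23) + (19, 40). λ = (40 - 23)/(19 - 35) ≡ 17/25 mod 41. 25⁻¹ ≡ 23 (mod 41) since 25·23 = 575 ≡ 1, so λ ≡ 22.
  x = λ² - 35 - 19 = 484 - 54 ≡ 20; y = λ·(35 - 20) - 23 ≡ 20. → (20, 20)
4A: (20, 20) + (19, 40). λ = (40 - 20)/(19 - 20) ≡ 20/40 mod 41. 40⁻¹ ≡ 40 (mod 41), so λ ≡ 21.
  x = λ² - 20 - 19 = 441 - 39 ≡ 33; y = λ·(20 - 33) - 20 ≡ 35. → (33, 35)
4A = (33, 35).
Finally 4A + B:
(33, 35) + (23, 2). λ = (2 - 35)/(23 - 33) ≡ 8/31 mod 41. 31⁻¹ ≡ 4 (mod 41), so λ ≡ 32.
  x = λ² - 33 - 23 = 1024 - 56 ≡ 25; y = λ·(33 - 25) - 35 ≡ 16. → (25, 16)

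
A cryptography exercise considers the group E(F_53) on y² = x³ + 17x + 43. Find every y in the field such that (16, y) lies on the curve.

none

x³ + 17x + 43 = 4411 ≡ 12 (mod 53).
12 is a non-residue mod 53; no y exists.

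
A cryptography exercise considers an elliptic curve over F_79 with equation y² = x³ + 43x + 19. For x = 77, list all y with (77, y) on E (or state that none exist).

x³ + 43x + 19 = 459863 ≡ 4 (mod 79).
Square roots of 4 mod 79: 2 and 77 (since 2² = 4 ≡ 4).

2, 77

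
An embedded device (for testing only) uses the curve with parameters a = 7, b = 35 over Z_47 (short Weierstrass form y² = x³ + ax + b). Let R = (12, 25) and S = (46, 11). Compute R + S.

(43, 32)

(12, 25) + (46, 11). λ = (11 - 25)/(46 - 12) ≡ 33/34 mod 47. 34⁻¹ ≡ 18 (mod 47) since 34·18 = 612 ≡ 1, so λ ≡ 30.
  x = λ² - 12 - 46 = 900 - 58 ≡ 43; y = λ·(12 - 43) - 25 ≡ 32. → (43, 32)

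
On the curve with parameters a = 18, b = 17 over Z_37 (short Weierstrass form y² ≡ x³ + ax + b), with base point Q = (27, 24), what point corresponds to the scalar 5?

(25, 21)

Double-and-add on 5 = (101)₂. Start with Q = (27, 24) for the leading 1-bit.
double: tangent at (27, 24): λ = (3·27² + 18)/(2·24) ≡ 22/11. 11⁻¹ ≡ 27 (mod 37), so λ ≡ 22·27 ≡ 2.
  x = λ² - 27 - 27 = 4 - 54 ≡ 24; y = λ·(27 - 24) - 24 ≡ 19. → (24, 19)
double: tangent at (24, 19): λ = (3·24² + 18)/(2·19) ≡ 7/1. 1⁻¹ ≡ 1 (mod 37), so λ ≡ 7·1 ≡ 7.
  x = λ² - 24 - 24 = 49 - 48 ≡ 1; y = λ·(24 - 1) - 19 ≡ 31. → (1, 31)
add Q: (1, 31) + (27, 24). λ = (24 - 31)/(27 - 1) ≡ 30/26 mod 37. 26⁻¹ ≡ 10 (mod 37) since 26·10 = 260 ≡ 1, so λ ≡ 4.
  x = λ² - 1 - 27 = 16 - 28 ≡ 25; y = λ·(1 - 25) - 31 ≡ 21. → (25, 21)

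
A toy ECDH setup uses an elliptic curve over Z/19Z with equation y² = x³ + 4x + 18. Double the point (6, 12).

(14, 14)

tangent at (6, 12): λ = (3·6² + 4)/(2·12) ≡ 17/5. 5⁻¹ ≡ 4 (mod 19), so λ ≡ 17·4 ≡ 11.
  x = λ² - 6 - 6 = 121 - 12 ≡ 14; y = λ·(6 - 14) - 12 ≡ 14. → (14, 14)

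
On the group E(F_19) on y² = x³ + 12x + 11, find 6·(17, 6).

Write P = (17, 6).
Double-and-add on 6 = (110)₂. Start with P = (17, 6) for the leading 1-bit.
double: tangent at (17, 6): λ = (3·17² + 12)/(2·6) ≡ 5/12. 12⁻¹ ≡ 8 (mod 19), so λ ≡ 5·8 ≡ 2.
  x = λ² - 17 - 17 = 4 - 34 ≡ 8; y = λ·(17 - 8) - 6 ≡ 12. → (8, 12)
add P: (8, 12) + (17, 6). λ = (6 - 12)/(17 - 8) ≡ 13/9 mod 19. 9⁻¹ ≡ 17 (mod 19), so λ ≡ 12.
  x = λ² - 8 - 17 = 144 - 25 ≡ 5; y = λ·(8 - 5) - 12 ≡ 5. → (5, 5)
double: tangent at (5, 5): λ = (3·5² + 12)/(2·5) ≡ 11/10. 10⁻¹ ≡ 2 (mod 19) since 10·2 = 20 ≡ 1, so λ ≡ 11·2 ≡ 3.
  x = λ² - 5 - 5 = 9 - 10 ≡ 18; y = λ·(5 - 18) - 5 ≡ 13. → (18, 13)

(18, 13)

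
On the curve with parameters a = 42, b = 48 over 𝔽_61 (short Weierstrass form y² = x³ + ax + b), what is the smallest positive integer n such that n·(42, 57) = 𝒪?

12

2P: tangent at (42, 57): λ = (3·42² + 42)/(2·57) ≡ 27/53. 53⁻¹ ≡ 38 (mod 61), so λ ≡ 27·38 ≡ 50.
  x = λ² - 42 - 42 = 2500 - 84 ≡ 37; y = λ·(42 - 37) - 57 ≡ 10. → (37, 10)
3P: (37, 10) + (42, 57). λ = (57 - 10)/(42 - 37) ≡ 47/5 mod 61. 5⁻¹ ≡ 49 (mod 61) since 5·49 = 245 ≡ 1, so λ ≡ 46.
  x = λ² - 37 - 42 = 2116 - 79 ≡ 24; y = λ·(37 - 24) - 10 ≡ 39. → (24, 39)
4P: (24, 39) + (42, 57). λ = (57 - 39)/(42 - 24) ≡ 18/18 mod 61. 18⁻¹ ≡ 17 (mod 61), so λ ≡ 1.
  x = λ² - 24 - 42 = 1 - 66 ≡ 57; y = λ·(24 - 57) - 39 ≡ 50. → (57, 50)
5P: (57, 50) + (42, 57). λ = (57 - 50)/(42 - 57) ≡ 7/46 mod 61. 46⁻¹ ≡ 4 (mod 61) since 46·4 = 184 ≡ 1, so λ ≡ 28.
  x = λ² - 57 - 42 = 784 - 99 ≡ 14; y = λ·(57 - 14) - 50 ≡ 56. → (14, 56)
6P: (14, 56) + (42, 57). λ = (57 - 56)/(42 - 14) ≡ 1/28 mod 61. 28⁻¹ ≡ 24 (mod 61) since 28·24 = 672 ≡ 1, so λ ≡ 24.
  x = λ² - 14 - 42 = 576 - 56 ≡ 32; y = λ·(14 - 32) - 56 ≡ 0. → (32, 0)
7P: (32, 0) + (42, 57). λ = (57 - 0)/(42 - 32) ≡ 57/10 mod 61. 10⁻¹ ≡ 55 (mod 61), so λ ≡ 24.
  x = λ² - 32 - 42 = 576 - 74 ≡ 14; y = λ·(32 - 14) - 0 ≡ 5. → (14, 5)
8P: (14, 5) + (42, 57). λ = (57 - 5)/(42 - 14) ≡ 52/28 mod 61. 28⁻¹ ≡ 24 (mod 61), so λ ≡ 28.
  x = λ² - 14 - 42 = 784 - 56 ≡ 57; y = λ·(14 - 57) - 5 ≡ 11. → (57, 11)
9P: (57, 11) + (42, 57). λ = (57 - 11)/(42 - 57) ≡ 46/46 mod 61. 46⁻¹ ≡ 4 (mod 61), so λ ≡ 1.
  x = λ² - 57 - 42 = 1 - 99 ≡ 24; y = λ·(57 - 24) - 11 ≡ 22. → (24, 22)
10P: (24, 22) + (42, 57). λ = (57 - 22)/(42 - 24) ≡ 35/18 mod 61. 18⁻¹ ≡ 17 (mod 61) since 18·17 = 306 ≡ 1, so λ ≡ 46.
  x = λ² - 24 - 42 = 2116 - 66 ≡ 37; y = λ·(24 - 37) - 22 ≡ 51. → (37, 51)
11P: (37, 51) + (42, 57). λ = (57 - 51)/(42 - 37) ≡ 6/5 mod 61. 5⁻¹ ≡ 49 (mod 61) since 5·49 = 245 ≡ 1, so λ ≡ 50.
  x = λ² - 37 - 42 = 2500 - 79 ≡ 42; y = λ·(37 - 42) - 51 ≡ 4. → (42, 4)
12P: (42, 4) + (42, 57): same x and y₁ ≡ -y₂, so the sum is 𝒪.
12P = 𝒪, so the order is 12.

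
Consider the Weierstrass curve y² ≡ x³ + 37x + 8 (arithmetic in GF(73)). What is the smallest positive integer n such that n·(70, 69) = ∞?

3

2P: tangent at (70, 69): λ = (3·70² + 37)/(2·69) ≡ 64/65. 65⁻¹ ≡ 9 (mod 73), so λ ≡ 64·9 ≡ 65.
  x = λ² - 70 - 70 = 4225 - 140 ≡ 70; y = λ·(70 - 70) - 69 ≡ 4. → (70, 4)
3P: (70, 4) + (70, 69): same x and y₁ ≡ -y₂, so the sum is ∞.
3P = ∞, so the order is 3.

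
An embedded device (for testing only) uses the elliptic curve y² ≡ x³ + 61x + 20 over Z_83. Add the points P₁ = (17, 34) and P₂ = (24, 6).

(17, 34) + (24, 6). λ = (6 - 34)/(24 - 17) ≡ 55/7 mod 83. 7⁻¹ ≡ 12 (mod 83) since 7·12 = 84 ≡ 1, so λ ≡ 79.
  x = λ² - 17 - 24 = 6241 - 41 ≡ 58; y = λ·(17 - 58) - 34 ≡ 47. → (58, 47)

(58, 47)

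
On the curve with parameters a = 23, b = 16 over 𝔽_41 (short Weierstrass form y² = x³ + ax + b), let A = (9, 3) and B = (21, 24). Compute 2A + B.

First 2A:
Repeated addition: build up to 2A.
2A: tangent at (9, 3): λ = (3·9² + 23)/(2·3) ≡ 20/6. 6⁻¹ ≡ 7 (mod 41) since 6·7 = 42 ≡ 1, so λ ≡ 20·7 ≡ 17.
  x = λ² - 9 - 9 = 289 - 18 ≡ 25; y = λ·(9 - 25) - 3 ≡ 12. → (25, 12)
2A = (25, 12).
Finally 2A + B:
(25, 12) + (21, 24). λ = (24 - 12)/(21 - 25) ≡ 12/37 mod 41. 37⁻¹ ≡ 10 (mod 41) since 37·10 = 370 ≡ 1, so λ ≡ 38.
  x = λ² - 25 - 21 = 1444 - 46 ≡ 4; y = λ·(25 - 4) - 12 ≡ 7. → (4, 7)

(4, 7)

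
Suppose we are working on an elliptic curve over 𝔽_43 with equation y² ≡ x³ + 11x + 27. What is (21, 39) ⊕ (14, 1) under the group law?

(5, 11)

(21, 39) + (14, 1). λ = (1 - 39)/(14 - 21) ≡ 5/36 mod 43. 36⁻¹ ≡ 6 (mod 43), so λ ≡ 30.
  x = λ² - 21 - 14 = 900 - 35 ≡ 5; y = λ·(21 - 5) - 39 ≡ 11. → (5, 11)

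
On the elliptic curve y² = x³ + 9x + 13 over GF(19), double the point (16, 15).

tangent at (16, 15): λ = (3·16² + 9)/(2·15) ≡ 17/11. 11⁻¹ ≡ 7 (mod 19), so λ ≡ 17·7 ≡ 5.
  x = λ² - 16 - 16 = 25 - 32 ≡ 12; y = λ·(16 - 12) - 15 ≡ 5. → (12, 5)

(12, 5)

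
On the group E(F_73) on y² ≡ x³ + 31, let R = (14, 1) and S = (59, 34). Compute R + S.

(8, 18)

(14, 1) + (59, 34). λ = (34 - 1)/(59 - 14) ≡ 33/45 mod 73. 45⁻¹ ≡ 13 (mod 73), so λ ≡ 64.
  x = λ² - 14 - 59 = 4096 - 73 ≡ 8; y = λ·(14 - 8) - 1 ≡ 18. → (8, 18)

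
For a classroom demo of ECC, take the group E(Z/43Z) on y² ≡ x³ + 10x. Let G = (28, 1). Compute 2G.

(0, 0)

tangent at (28, 1): λ = (3·28² + 10)/(2·1) ≡ 40/2. 2⁻¹ ≡ 22 (mod 43), so λ ≡ 40·22 ≡ 20.
  x = λ² - 28 - 28 = 400 - 56 ≡ 0; y = λ·(28 - 0) - 1 ≡ 0. → (0, 0)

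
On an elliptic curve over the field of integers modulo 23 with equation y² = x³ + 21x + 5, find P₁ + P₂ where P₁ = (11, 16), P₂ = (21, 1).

(11, 16) + (21, 1). λ = (1 - 16)/(21 - 11) ≡ 8/10 mod 23. 10⁻¹ ≡ 7 (mod 23), so λ ≡ 10.
  x = λ² - 11 - 21 = 100 - 32 ≡ 22; y = λ·(11 - 22) - 16 ≡ 12. → (22, 12)

(22, 12)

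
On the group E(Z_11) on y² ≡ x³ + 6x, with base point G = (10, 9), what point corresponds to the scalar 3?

Repeated addition: build up to 3G.
2G: tangent at (10, 9): λ = (3·10² + 6)/(2·9) ≡ 9/7. 7⁻¹ ≡ 8 (mod 11), so λ ≡ 9·8 ≡ 6.
  x = λ² - 10 - 10 = 36 - 20 ≡ 5; y = λ·(10 - 5) - 9 ≡ 10. → (5, 10)
3G: (5, 10) + (10, 9). λ = (9 - 10)/(10 - 5) ≡ 10/5 mod 11. 5⁻¹ ≡ 9 (mod 11) since 5·9 = 45 ≡ 1, so λ ≡ 2.
  x = λ² - 5 - 10 = 4 - 15 ≡ 0; y = λ·(5 - 0) - 10 ≡ 0. → (0, 0)

(0, 0)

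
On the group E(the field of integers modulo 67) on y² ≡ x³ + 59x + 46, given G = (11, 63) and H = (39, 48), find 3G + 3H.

(39, 19)

First 3G:
Repeated addition: build up to 3G.
2G: tangent at (11, 63): λ = (3·11² + 59)/(2·63) ≡ 20/59. 59⁻¹ ≡ 25 (mod 67) since 59·25 = 1475 ≡ 1, so λ ≡ 20·25 ≡ 31.
  x = λ² - 11 - 11 = 961 - 22 ≡ 1; y = λ·(11 - 1) - 63 ≡ 46. → (1, 46)
3G: (1, 46) + (11, 63). λ = (63 - 46)/(11 - 1) ≡ 17/10 mod 67. 10⁻¹ ≡ 47 (mod 67), so λ ≡ 62.
  x = λ² - 1 - 11 = 3844 - 12 ≡ 13; y = λ·(1 - 13) - 46 ≡ 14. → (13, 14)
3G = (13, 14).
Next 3H:
Repeated addition: build up to 3H.
2H: tangent at (39, 48): λ = (3·39² + 59)/(2·48) ≡ 66/29. 29⁻¹ ≡ 37 (mod 67) since 29·37 = 1073 ≡ 1, so λ ≡ 66·37 ≡ 30.
  x = λ² - 39 - 39 = 900 - 78 ≡ 18; y = λ·(39 - 18) - 48 ≡ 46. → (18, 46)
3H: (18, 46) + (39, 48). λ = (48 - 46)/(39 - 18) ≡ 2/21 mod 67. 21⁻¹ ≡ 16 (mod 67), so λ ≡ 32.
  x = λ² - 18 - 39 = 1024 - 57 ≡ 29; y = λ·(18 - 29) - 46 ≡ 4. → (29, 4)
3H = (29, 4).
Finally 3G + 3H:
(13, 14) + (29, 4). λ = (4 - 14)/(29 - 13) ≡ 57/16 mod 67. 16⁻¹ ≡ 21 (mod 67), so λ ≡ 58.
  x = λ² - 13 - 29 = 3364 - 42 ≡ 39; y = λ·(13 - 39) - 14 ≡ 19. → (39, 19)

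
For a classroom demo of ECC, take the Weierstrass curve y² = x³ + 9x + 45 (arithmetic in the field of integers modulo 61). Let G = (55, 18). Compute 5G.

Repeated addition: build up to 5G.
2G: tangent at (55, 18): λ = (3·55² + 9)/(2·18) ≡ 56/36. 36⁻¹ ≡ 39 (mod 61) since 36·39 = 1404 ≡ 1, so λ ≡ 56·39 ≡ 49.
  x = λ² - 55 - 55 = 2401 - 110 ≡ 34; y = λ·(55 - 34) - 18 ≡ 35. → (34, 35)
3G: (34, 35) + (55, 18). λ = (18 - 35)/(55 - 34) ≡ 44/21 mod 61. 21⁻¹ ≡ 32 (mod 61) since 21·32 = 672 ≡ 1, so λ ≡ 5.
  x = λ² - 34 - 55 = 25 - 89 ≡ 58; y = λ·(34 - 58) - 35 ≡ 28. → (58, 28)
4G: (58, 28) + (55, 18). λ = (18 - 28)/(55 - 58) ≡ 51/58 mod 61. 58⁻¹ ≡ 20 (mod 61), so λ ≡ 44.
  x = λ² - 58 - 55 = 1936 - 113 ≡ 54; y = λ·(58 - 54) - 28 ≡ 26. → (54, 26)
5G: (54, 26) + (55, 18). λ = (18 - 26)/(55 - 54) ≡ 53/1 mod 61. 1⁻¹ ≡ 1 (mod 61), so λ ≡ 53.
  x = λ² - 54 - 55 = 2809 - 109 ≡ 16; y = λ·(54 - 16) - 26 ≡ 36. → (16, 36)

(16, 36)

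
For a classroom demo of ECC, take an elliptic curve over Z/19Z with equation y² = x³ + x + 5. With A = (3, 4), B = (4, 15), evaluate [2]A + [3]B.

First 2A:
Repeated addition: build up to 2A.
2A: tangent at (3, 4): λ = (3·3² + 1)/(2·4) ≡ 9/8. 8⁻¹ ≡ 12 (mod 19), so λ ≡ 9·12 ≡ 13.
  x = λ² - 3 - 3 = 169 - 6 ≡ 11; y = λ·(3 - 11) - 4 ≡ 6. → (11, 6)
2A = (11, 6).
Next 3B:
Repeated addition: build up to 3B.
2B: tangent at (4, 15): λ = (3·4² + 1)/(2·15) ≡ 11/11. 11⁻¹ ≡ 7 (mod 19) since 11·7 = 77 ≡ 1, so λ ≡ 11·7 ≡ 1.
  x = λ² - 4 - 4 = 1 - 8 ≡ 12; y = λ·(4 - 12) - 15 ≡ 15. → (12, 15)
3B: (12, 15) + (4, 15). λ = (15 - 15)/(4 - 12) ≡ 0/11 mod 19. 11⁻¹ ≡ 7 (mod 19), so λ ≡ 0.
  x = λ² - 12 - 4 = 0 - 16 ≡ 3; y = λ·(12 - 3) - 15 ≡ 4. → (3, 4)
3B = (3, 4).
Finally 2A + 3B:
(11, 6) + (3, 4). λ = (4 - 6)/(3 - 11) ≡ 17/11 mod 19. 11⁻¹ ≡ 7 (mod 19) since 11·7 = 77 ≡ 1, so λ ≡ 5.
  x = λ² - 11 - 3 = 25 - 14 ≡ 11; y = λ·(11 - 11) - 6 ≡ 13. → (11, 13)

(11, 13)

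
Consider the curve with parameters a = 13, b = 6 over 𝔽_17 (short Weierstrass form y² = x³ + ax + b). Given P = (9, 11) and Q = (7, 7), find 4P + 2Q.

(13, 3)

First 4P:
Repeated addition: build up to 4P.
2P: tangent at (9, 11): λ = (3·9² + 13)/(2·11) ≡ 1/5. 5⁻¹ ≡ 7 (mod 17) since 5·7 = 35 ≡ 1, so λ ≡ 1·7 ≡ 7.
  x = λ² - 9 - 9 = 49 - 18 ≡ 14; y = λ·(9 - 14) - 11 ≡ 5. → (14, 5)
3P: (14, 5) + (9, 11). λ = (11 - 5)/(9 - 14) ≡ 6/12 mod 17. 12⁻¹ ≡ 10 (mod 17), so λ ≡ 9.
  x = λ² - 14 - 9 = 81 - 23 ≡ 7; y = λ·(14 - 7) - 5 ≡ 7. → (7, 7)
4P: (7, 7) + (9, 11). λ = (11 - 7)/(9 - 7) ≡ 4/2 mod 17. 2⁻¹ ≡ 9 (mod 17), so λ ≡ 2.
  x = λ² - 7 - 9 = 4 - 16 ≡ 5; y = λ·(7 - 5) - 7 ≡ 14. → (5, 14)
4P = (5, 14).
Next 2Q:
Repeated addition: build up to 2Q.
2Q: tangent at (7, 7): λ = (3·7² + 13)/(2·7) ≡ 7/14. 14⁻¹ ≡ 11 (mod 17), so λ ≡ 7·11 ≡ 9.
  x = λ² - 7 - 7 = 81 - 14 ≡ 16; y = λ·(7 - 16) - 7 ≡ 14. → (16, 14)
2Q = (16, 14).
Finally 4P + 2Q:
(5, 14) + (16, 14). λ = (14 - 14)/(16 - 5) ≡ 0/11 mod 17. 11⁻¹ ≡ 14 (mod 17) since 11·14 = 154 ≡ 1, so λ ≡ 0.
  x = λ² - 5 - 16 = 0 - 21 ≡ 13; y = λ·(5 - 13) - 14 ≡ 3. → (13, 3)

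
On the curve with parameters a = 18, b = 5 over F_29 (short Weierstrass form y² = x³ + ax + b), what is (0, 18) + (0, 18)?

(22, 0)

tangent at (0, 18): λ = (3·0² + 18)/(2·18) ≡ 18/7. 7⁻¹ ≡ 25 (mod 29) since 7·25 = 175 ≡ 1, so λ ≡ 18·25 ≡ 15.
  x = λ² - 0 - 0 = 225 - 0 ≡ 22; y = λ·(0 - 22) - 18 ≡ 0. → (22, 0)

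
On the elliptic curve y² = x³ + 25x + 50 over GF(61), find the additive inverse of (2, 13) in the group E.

(2, 48)

-(2, 13) = (2, -13 mod 61) = (2, 48).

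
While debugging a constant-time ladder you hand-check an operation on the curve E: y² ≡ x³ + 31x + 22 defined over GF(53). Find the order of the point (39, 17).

2P: tangent at (39, 17): λ = (3·39² + 31)/(2·17) ≡ 36/34. 34⁻¹ ≡ 39 (mod 53), so λ ≡ 36·39 ≡ 26.
  x = λ² - 39 - 39 = 676 - 78 ≡ 15; y = λ·(39 - 15) - 17 ≡ 24. → (15, 24)
3P: (15, 24) + (39, 17). λ = (17 - 24)/(39 - 15) ≡ 46/24 mod 53. 24⁻¹ ≡ 42 (mod 53), so λ ≡ 24.
  x = λ² - 15 - 39 = 576 - 54 ≡ 45; y = λ·(15 - 45) - 24 ≡ 51. → (45, 51)
4P: (45, 51) + (39, 17). λ = (17 - 51)/(39 - 45) ≡ 19/47 mod 53. 47⁻¹ ≡ 44 (mod 53) since 47·44 = 2068 ≡ 1, so λ ≡ 41.
  x = λ² - 45 - 39 = 1681 - 84 ≡ 7; y = λ·(45 - 7) - 51 ≡ 23. → (7, 23)
5P: (7, 23) + (39, 17). λ = (17 - 23)/(39 - 7) ≡ 47/32 mod 53. 32⁻¹ ≡ 5 (mod 53) since 32·5 = 160 ≡ 1, so λ ≡ 23.
  x = λ² - 7 - 39 = 529 - 46 ≡ 6; y = λ·(7 - 6) - 23 ≡ 0. → (6, 0)
6P: (6, 0) + (39, 17). λ = (17 - 0)/(39 - 6) ≡ 17/33 mod 53. 33⁻¹ ≡ 45 (mod 53) since 33·45 = 1485 ≡ 1, so λ ≡ 23.
  x = λ² - 6 - 39 = 529 - 45 ≡ 7; y = λ·(6 - 7) - 0 ≡ 30. → (7, 30)
7P: (7, 30) + (39, 17). λ = (17 - 30)/(39 - 7) ≡ 40/32 mod 53. 32⁻¹ ≡ 5 (mod 53) since 32·5 = 160 ≡ 1, so λ ≡ 41.
  x = λ² - 7 - 39 = 1681 - 46 ≡ 45; y = λ·(7 - 45) - 30 ≡ 2. → (45, 2)
8P: (45, 2) + (39, 17). λ = (17 - 2)/(39 - 45) ≡ 15/47 mod 53. 47⁻¹ ≡ 44 (mod 53), so λ ≡ 24.
  x = λ² - 45 - 39 = 576 - 84 ≡ 15; y = λ·(45 - 15) - 2 ≡ 29. → (15, 29)
9P: (15, 29) + (39, 17). λ = (17 - 29)/(39 - 15) ≡ 41/24 mod 53. 24⁻¹ ≡ 42 (mod 53) since 24·42 = 1008 ≡ 1, so λ ≡ 26.
  x = λ² - 15 - 39 = 676 - 54 ≡ 39; y = λ·(15 - 39) - 29 ≡ 36. → (39, 36)
10P: (39, 36) + (39, 17): same x and y₁ ≡ -y₂, so the sum is the point at infinity.
10P = the point at infinity, so the order is 10.

10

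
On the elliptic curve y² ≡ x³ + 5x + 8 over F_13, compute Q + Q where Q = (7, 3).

(11, 4)

tangent at (7, 3): λ = (3·7² + 5)/(2·3) ≡ 9/6. 6⁻¹ ≡ 11 (mod 13), so λ ≡ 9·11 ≡ 8.
  x = λ² - 7 - 7 = 64 - 14 ≡ 11; y = λ·(7 - 11) - 3 ≡ 4. → (11, 4)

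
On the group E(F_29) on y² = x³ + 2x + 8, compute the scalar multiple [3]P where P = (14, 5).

Repeated addition: build up to 3P.
2P: tangent at (14, 5): λ = (3·14² + 2)/(2·5) ≡ 10/10. 10⁻¹ ≡ 3 (mod 29) since 10·3 = 30 ≡ 1, so λ ≡ 10·3 ≡ 1.
  x = λ² - 14 - 14 = 1 - 28 ≡ 2; y = λ·(14 - 2) - 5 ≡ 7. → (2, 7)
3P: (2, 7) + (14, 5). λ = (5 - 7)/(14 - 2) ≡ 27/12 mod 29. 12⁻¹ ≡ 17 (mod 29) since 12·17 = 204 ≡ 1, so λ ≡ 24.
  x = λ² - 2 - 14 = 576 - 16 ≡ 9; y = λ·(2 - 9) - 7 ≡ 28. → (9, 28)

(9, 28)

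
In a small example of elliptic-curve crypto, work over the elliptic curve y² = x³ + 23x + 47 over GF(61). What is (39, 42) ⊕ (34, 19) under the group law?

(36, 45)

(39, 42) + (34, 19). λ = (19 - 42)/(34 - 39) ≡ 38/56 mod 61. 56⁻¹ ≡ 12 (mod 61), so λ ≡ 29.
  x = λ² - 39 - 34 = 841 - 73 ≡ 36; y = λ·(39 - 36) - 42 ≡ 45. → (36, 45)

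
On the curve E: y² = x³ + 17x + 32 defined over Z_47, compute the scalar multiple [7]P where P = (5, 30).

Repeated addition: build up to 7P.
2P: tangent at (5, 30): λ = (3·5² + 17)/(2·30) ≡ 45/13. 13⁻¹ ≡ 29 (mod 47), so λ ≡ 45·29 ≡ 36.
  x = λ² - 5 - 5 = 1296 - 10 ≡ 17; y = λ·(5 - 17) - 30 ≡ 8. → (17, 8)
3P: (17, 8) + (5, 30). λ = (30 - 8)/(5 - 17) ≡ 22/35 mod 47. 35⁻¹ ≡ 43 (mod 47), so λ ≡ 6.
  x = λ² - 17 - 5 = 36 - 22 ≡ 14; y = λ·(17 - 14) - 8 ≡ 10. → (14, 10)
4P: (14, 10) + (5, 30). λ = (30 - 10)/(5 - 14) ≡ 20/38 mod 47. 38⁻¹ ≡ 26 (mod 47), so λ ≡ 3.
  x = λ² - 14 - 5 = 9 - 19 ≡ 37; y = λ·(14 - 37) - 10 ≡ 15. → (37, 15)
5P: (37, 15) + (5, 30). λ = (30 - 15)/(5 - 37) ≡ 15/15 mod 47. 15⁻¹ ≡ 22 (mod 47), so λ ≡ 1.
  x = λ² - 37 - 5 = 1 - 42 ≡ 6; y = λ·(37 - 6) - 15 ≡ 16. → (6, 16)
6P: (6, 16) + (5, 30). λ = (30 - 16)/(5 - 6) ≡ 14/46 mod 47. 46⁻¹ ≡ 46 (mod 47) since 46·46 = 2116 ≡ 1, so λ ≡ 33.
  x = λ² - 6 - 5 = 1089 - 11 ≡ 44; y = λ·(6 - 44) - 16 ≡ 46. → (44, 46)
7P: (44, 46) + (5, 30). λ = (30 - 46)/(5 - 44) ≡ 31/8 mod 47. 8⁻¹ ≡ 6 (mod 47) since 8·6 = 48 ≡ 1, so λ ≡ 45.
  x = λ² - 44 - 5 = 2025 - 49 ≡ 2; y = λ·(44 - 2) - 46 ≡ 11. → (2, 11)

(2, 11)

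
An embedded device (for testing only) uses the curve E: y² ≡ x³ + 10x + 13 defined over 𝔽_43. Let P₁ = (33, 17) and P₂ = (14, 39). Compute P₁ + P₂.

(27, 10)

(33, 17) + (14, 39). λ = (39 - 17)/(14 - 33) ≡ 22/24 mod 43. 24⁻¹ ≡ 9 (mod 43), so λ ≡ 26.
  x = λ² - 33 - 14 = 676 - 47 ≡ 27; y = λ·(33 - 27) - 17 ≡ 10. → (27, 10)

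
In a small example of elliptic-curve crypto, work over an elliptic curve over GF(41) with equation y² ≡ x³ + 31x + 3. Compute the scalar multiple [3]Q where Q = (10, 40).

Repeated addition: build up to 3Q.
2Q: tangent at (10, 40): λ = (3·10² + 31)/(2·40) ≡ 3/39. 39⁻¹ ≡ 20 (mod 41), so λ ≡ 3·20 ≡ 19.
  x = λ² - 10 - 10 = 361 - 20 ≡ 13; y = λ·(10 - 13) - 40 ≡ 26. → (13, 26)
3Q: (13, 26) + (10, 40). λ = (40 - 26)/(10 - 13) ≡ 14/38 mod 41. 38⁻¹ ≡ 27 (mod 41), so λ ≡ 9.
  x = λ² - 13 - 10 = 81 - 23 ≡ 17; y = λ·(13 - 17) - 26 ≡ 20. → (17, 20)

(17, 20)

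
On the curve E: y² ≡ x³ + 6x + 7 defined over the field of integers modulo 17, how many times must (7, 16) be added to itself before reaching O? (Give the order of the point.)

5

2P: tangent at (7, 16): λ = (3·7² + 6)/(2·16) ≡ 0/15. 15⁻¹ ≡ 8 (mod 17), so λ ≡ 0·8 ≡ 0.
  x = λ² - 7 - 7 = 0 - 14 ≡ 3; y = λ·(7 - 3) - 16 ≡ 1. → (3, 1)
3P: (3, 1) + (7, 16). λ = (16 - 1)/(7 - 3) ≡ 15/4 mod 17. 4⁻¹ ≡ 13 (mod 17), so λ ≡ 8.
  x = λ² - 3 - 7 = 64 - 10 ≡ 3; y = λ·(3 - 3) - 1 ≡ 16. → (3, 16)
4P: (3, 16) + (7, 16). λ = (16 - 16)/(7 - 3) ≡ 0/4 mod 17. 4⁻¹ ≡ 13 (mod 17), so λ ≡ 0.
  x = λ² - 3 - 7 = 0 - 10 ≡ 7; y = λ·(3 - 7) - 16 ≡ 1. → (7, 1)
5P: (7, 1) + (7, 16): same x and y₁ ≡ -y₂, so the sum is O.
5P = O, so the order is 5.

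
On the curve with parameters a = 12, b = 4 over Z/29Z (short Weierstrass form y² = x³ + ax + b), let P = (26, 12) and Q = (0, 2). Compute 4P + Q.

O

First 4P:
Repeated addition: build up to 4P.
2P: tangent at (26, 12): λ = (3·26² + 12)/(2·12) ≡ 10/24. 24⁻¹ ≡ 23 (mod 29), so λ ≡ 10·23 ≡ 27.
  x = λ² - 26 - 26 = 729 - 52 ≡ 10; y = λ·(26 - 10) - 12 ≡ 14. → (10, 14)
3P: (10, 14) + (26, 12). λ = (12 - 14)/(26 - 10) ≡ 27/16 mod 29. 16⁻¹ ≡ 20 (mod 29) since 16·20 = 320 ≡ 1, so λ ≡ 18.
  x = λ² - 10 - 26 = 324 - 36 ≡ 27; y = λ·(10 - 27) - 14 ≡ 28. → (27, 28)
4P: (27, 28) + (26, 12). λ = (12 - 28)/(26 - 27) ≡ 13/28 mod 29. 28⁻¹ ≡ 28 (mod 29), so λ ≡ 16.
  x = λ² - 27 - 26 = 256 - 53 ≡ 0; y = λ·(27 - 0) - 28 ≡ 27. → (0, 27)
4P = (0, 27).
Finally 4P + Q:
(0, 27) + (0, 2): same x and y₁ ≡ -y₂, so the sum is O.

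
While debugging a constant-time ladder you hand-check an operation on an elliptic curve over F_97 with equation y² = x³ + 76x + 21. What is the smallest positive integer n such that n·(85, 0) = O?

2

2P: (85, 0) + (85, 0): same x and y₁ ≡ -y₂, so the sum is O.
2P = O, so the order is 2.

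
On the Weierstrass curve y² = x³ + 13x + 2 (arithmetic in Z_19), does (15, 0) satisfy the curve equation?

yes

y² = 0² ≡ 0; x³ + 13x + 2 = 3572 ≡ 0 (mod 19). 0 = 0.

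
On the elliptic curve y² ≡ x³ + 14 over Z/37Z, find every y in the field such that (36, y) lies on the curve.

x³ + 0x + 14 = 46670 ≡ 13 (mod 37).
13 is a non-residue mod 37; no y exists.

none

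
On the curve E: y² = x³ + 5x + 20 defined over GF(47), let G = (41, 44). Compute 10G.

Double-and-add on 10 = (1010)₂. Start with G = (41, 44) for the leading 1-bit.
double: tangent at (41, 44): λ = (3·41² + 5)/(2·44) ≡ 19/41. 41⁻¹ ≡ 39 (mod 47), so λ ≡ 19·39 ≡ 36.
  x = λ² - 41 - 41 = 1296 - 82 ≡ 39; y = λ·(41 - 39) - 44 ≡ 28. → (39, 28)
double: tangent at (39, 28): λ = (3·39² + 5)/(2·28) ≡ 9/9. 9⁻¹ ≡ 21 (mod 47) since 9·21 = 189 ≡ 1, so λ ≡ 9·21 ≡ 1.
  x = λ² - 39 - 39 = 1 - 78 ≡ 17; y = λ·(39 - 17) - 28 ≡ 41. → (17, 41)
add G: (17, 41) + (41, 44). λ = (44 - 41)/(41 - 17) ≡ 3/24 mod 47. 24⁻¹ ≡ 2 (mod 47), so λ ≡ 6.
  x = λ² - 17 - 41 = 36 - 58 ≡ 25; y = λ·(17 - 25) - 41 ≡ 5. → (25, 5)
double: tangent at (25, 5): λ = (3·25² + 5)/(2·5) ≡ 0/10. 10⁻¹ ≡ 33 (mod 47), so λ ≡ 0·33 ≡ 0.
  x = λ² - 25 - 25 = 0 - 50 ≡ 44; y = λ·(25 - 44) - 5 ≡ 42. → (44, 42)

(44, 42)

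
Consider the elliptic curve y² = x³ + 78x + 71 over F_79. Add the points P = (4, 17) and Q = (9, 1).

(4, 17) + (9, 1). λ = (1 - 17)/(9 - 4) ≡ 63/5 mod 79. 5⁻¹ ≡ 16 (mod 79) since 5·16 = 80 ≡ 1, so λ ≡ 60.
  x = λ² - 4 - 9 = 3600 - 13 ≡ 32; y = λ·(4 - 32) - 17 ≡ 41. → (32, 41)

(32, 41)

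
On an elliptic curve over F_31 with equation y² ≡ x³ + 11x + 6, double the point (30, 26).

tangent at (30, 26): λ = (3·30² + 11)/(2·26) ≡ 14/21. 21⁻¹ ≡ 3 (mod 31), so λ ≡ 14·3 ≡ 11.
  x = λ² - 30 - 30 = 121 - 60 ≡ 30; y = λ·(30 - 30) - 26 ≡ 5. → (30, 5)

(30, 5)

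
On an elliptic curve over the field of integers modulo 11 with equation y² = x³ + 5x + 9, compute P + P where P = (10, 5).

(0, 3)

tangent at (10, 5): λ = (3·10² + 5)/(2·5) ≡ 8/10. 10⁻¹ ≡ 10 (mod 11), so λ ≡ 8·10 ≡ 3.
  x = λ² - 10 - 10 = 9 - 20 ≡ 0; y = λ·(10 - 0) - 5 ≡ 3. → (0, 3)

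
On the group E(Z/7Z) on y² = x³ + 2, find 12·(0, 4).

Write P = (0, 4).
Double-and-add on 12 = (1100)₂. Start with P = (0, 4) for the leading 1-bit.
double: tangent at (0, 4): λ = (3·0² + 0)/(2·4) ≡ 0/1. 1⁻¹ ≡ 1 (mod 7), so λ ≡ 0·1 ≡ 0.
  x = λ² - 0 - 0 = 0 - 0 ≡ 0; y = λ·(0 - 0) - 4 ≡ 3. → (0, 3)
add P: (0, 3) + (0, 4): same x and y₁ ≡ -y₂, so the sum is ∞.
double: ∞ + ∞ = ∞ (identity).
double: ∞ + ∞ = ∞ (identity).

O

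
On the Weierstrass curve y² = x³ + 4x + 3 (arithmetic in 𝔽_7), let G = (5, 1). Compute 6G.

Repeated addition: build up to 6G.
2G: tangent at (5, 1): λ = (3·5² + 4)/(2·1) ≡ 2/2. 2⁻¹ ≡ 4 (mod 7) since 2·4 = 8 ≡ 1, so λ ≡ 2·4 ≡ 1.
  x = λ² - 5 - 5 = 1 - 10 ≡ 5; y = λ·(5 - 5) - 1 ≡ 6. → (5, 6)
3G: (5, 6) + (5, 1): same x and y₁ ≡ -y₂, so the sum is the point at infinity.
4G: the point at infinity + (5, 1) = (5, 1) (identity).
5G: tangent at (5, 1): λ = (3·5² + 4)/(2·1) ≡ 2/2. 2⁻¹ ≡ 4 (mod 7), so λ ≡ 2·4 ≡ 1.
  x = λ² - 5 - 5 = 1 - 10 ≡ 5; y = λ·(5 - 5) - 1 ≡ 6. → (5, 6)
6G: (5, 6) + (5, 1): same x and y₁ ≡ -y₂, so the sum is the point at infinity.

O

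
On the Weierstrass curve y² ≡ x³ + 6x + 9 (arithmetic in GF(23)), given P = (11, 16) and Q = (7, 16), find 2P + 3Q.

First 2P:
Repeated addition: build up to 2P.
2P: tangent at (11, 16): λ = (3·11² + 6)/(2·16) ≡ 1/9. 9⁻¹ ≡ 18 (mod 23), so λ ≡ 1·18 ≡ 18.
  x = λ² - 11 - 11 = 324 - 22 ≡ 3; y = λ·(11 - 3) - 16 ≡ 13. → (3, 13)
2P = (3, 13).
Next 3Q:
Repeated addition: build up to 3Q.
2Q: tangent at (7, 16): λ = (3·7² + 6)/(2·16) ≡ 15/9. 9⁻¹ ≡ 18 (mod 23) since 9·18 = 162 ≡ 1, so λ ≡ 15·18 ≡ 17.
  x = λ² - 7 - 7 = 289 - 14 ≡ 22; y = λ·(7 - 22) - 16 ≡ 5. → (22, 5)
3Q: (22, 5) + (7, 16). λ = (16 - 5)/(7 - 22) ≡ 11/8 mod 23. 8⁻¹ ≡ 3 (mod 23), so λ ≡ 10.
  x = λ² - 22 - 7 = 100 - 29 ≡ 2; y = λ·(22 - 2) - 5 ≡ 11. → (2, 11)
3Q = (2, 11).
Finally 2P + 3Q:
(3, 13) + (2, 11). λ = (11 - 13)/(2 - 3) ≡ 21/22 mod 23. 22⁻¹ ≡ 22 (mod 23), so λ ≡ 2.
  x = λ² - 3 - 2 = 4 - 5 ≡ 22; y = λ·(3 - 22) - 13 ≡ 18. → (22, 18)

(22, 18)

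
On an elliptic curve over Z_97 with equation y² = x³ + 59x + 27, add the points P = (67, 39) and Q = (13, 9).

(67, 39) + (13, 9). λ = (9 - 39)/(13 - 67) ≡ 67/43 mod 97. 43⁻¹ ≡ 88 (mod 97) since 43·88 = 3784 ≡ 1, so λ ≡ 76.
  x = λ² - 67 - 13 = 5776 - 80 ≡ 70; y = λ·(67 - 70) - 39 ≡ 24. → (70, 24)

(70, 24)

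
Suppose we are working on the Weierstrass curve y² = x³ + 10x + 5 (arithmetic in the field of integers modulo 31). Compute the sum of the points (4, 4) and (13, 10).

(4, 4) + (13, 10). λ = (10 - 4)/(13 - 4) ≡ 6/9 mod 31. 9⁻¹ ≡ 7 (mod 31) since 9·7 = 63 ≡ 1, so λ ≡ 11.
  x = λ² - 4 - 13 = 121 - 17 ≡ 11; y = λ·(4 - 11) - 4 ≡ 12. → (11, 12)

(11, 12)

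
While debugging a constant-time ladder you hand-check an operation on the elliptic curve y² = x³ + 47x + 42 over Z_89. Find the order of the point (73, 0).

2P: (73, 0) + (73, 0): same x and y₁ ≡ -y₂, so the sum is ∞.
2P = ∞, so the order is 2.

2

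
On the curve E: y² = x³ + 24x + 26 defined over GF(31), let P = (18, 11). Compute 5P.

Double-and-add on 5 = (101)₂. Start with P = (18, 11) for the leading 1-bit.
double: tangent at (18, 11): λ = (3·18² + 24)/(2·11) ≡ 4/22. 22⁻¹ ≡ 24 (mod 31) since 22·24 = 528 ≡ 1, so λ ≡ 4·24 ≡ 3.
  x = λ² - 18 - 18 = 9 - 36 ≡ 4; y = λ·(18 - 4) - 11 ≡ 0. → (4, 0)
double: (4, 0) + (4, 0): same x and y₁ ≡ -y₂, so the sum is the point at infinity.
add P: the point at infinity + (18, 11) = (18, 11) (identity).

(18, 11)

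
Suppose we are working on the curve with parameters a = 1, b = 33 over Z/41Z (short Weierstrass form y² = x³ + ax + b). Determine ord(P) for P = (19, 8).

3

2P: tangent at (19, 8): λ = (3·19² + 1)/(2·8) ≡ 18/16. 16⁻¹ ≡ 18 (mod 41), so λ ≡ 18·18 ≡ 37.
  x = λ² - 19 - 19 = 1369 - 38 ≡ 19; y = λ·(19 - 19) - 8 ≡ 33. → (19, 33)
3P: (19, 33) + (19, 8): same x and y₁ ≡ -y₂, so the sum is the point at infinity.
3P = the point at infinity, so the order is 3.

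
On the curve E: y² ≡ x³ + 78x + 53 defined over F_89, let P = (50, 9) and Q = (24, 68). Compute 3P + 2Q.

First 3P:
Repeated addition: build up to 3P.
2P: tangent at (50, 9): λ = (3·50² + 78)/(2·9) ≡ 13/18. 18⁻¹ ≡ 5 (mod 89) since 18·5 = 90 ≡ 1, so λ ≡ 13·5 ≡ 65.
  x = λ² - 50 - 50 = 4225 - 100 ≡ 31; y = λ·(50 - 31) - 9 ≡ 69. → (31, 69)
3P: (31, 69) + (50, 9). λ = (9 - 69)/(50 - 31) ≡ 29/19 mod 89. 19⁻¹ ≡ 75 (mod 89) since 19·75 = 1425 ≡ 1, so λ ≡ 39.
  x = λ² - 31 - 50 = 1521 - 81 ≡ 16; y = λ·(31 - 16) - 69 ≡ 71. → (16, 71)
3P = (16, 71).
Next 2Q:
Repeated addition: build up to 2Q.
2Q: tangent at (24, 68): λ = (3·24² + 78)/(2·68) ≡ 26/47. 47⁻¹ ≡ 36 (mod 89) since 47·36 = 1692 ≡ 1, so λ ≡ 26·36 ≡ 46.
  x = λ² - 24 - 24 = 2116 - 48 ≡ 21; y = λ·(24 - 21) - 68 ≡ 70. → (21, 70)
2Q = (21, 70).
Finally 3P + 2Q:
(16, 71) + (21, 70). λ = (70 - 71)/(21 - 16) ≡ 88/5 mod 89. 5⁻¹ ≡ 18 (mod 89) since 5·18 = 90 ≡ 1, so λ ≡ 71.
  x = λ² - 16 - 21 = 5041 - 37 ≡ 20; y = λ·(16 - 20) - 71 ≡ 1. → (20, 1)

(20, 1)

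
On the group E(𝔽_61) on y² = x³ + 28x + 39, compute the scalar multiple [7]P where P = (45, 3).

(54, 54)

Repeated addition: build up to 7P.
2P: tangent at (45, 3): λ = (3·45² + 28)/(2·3) ≡ 3/6. 6⁻¹ ≡ 51 (mod 61), so λ ≡ 3·51 ≡ 31.
  x = λ² - 45 - 45 = 961 - 90 ≡ 17; y = λ·(45 - 17) - 3 ≡ 11. → (17, 11)
3P: (17, 11) + (45, 3). λ = (3 - 11)/(45 - 17) ≡ 53/28 mod 61. 28⁻¹ ≡ 24 (mod 61), so λ ≡ 52.
  x = λ² - 17 - 45 = 2704 - 62 ≡ 19; y = λ·(17 - 19) - 11 ≡ 7. → (19, 7)
4P: (19, 7) + (45, 3). λ = (3 - 7)/(45 - 19) ≡ 57/26 mod 61. 26⁻¹ ≡ 54 (mod 61), so λ ≡ 28.
  x = λ² - 19 - 45 = 784 - 64 ≡ 49; y = λ·(19 - 49) - 7 ≡ 7. → (49, 7)
5P: (49, 7) + (45, 3). λ = (3 - 7)/(45 - 49) ≡ 57/57 mod 61. 57⁻¹ ≡ 15 (mod 61) since 57·15 = 855 ≡ 1, so λ ≡ 1.
  x = λ² - 49 - 45 = 1 - 94 ≡ 29; y = λ·(49 - 29) - 7 ≡ 13. → (29, 13)
6P: (29, 13) + (45, 3). λ = (3 - 13)/(45 - 29) ≡ 51/16 mod 61. 16⁻¹ ≡ 42 (mod 61) since 16·42 = 672 ≡ 1, so λ ≡ 7.
  x = λ² - 29 - 45 = 49 - 74 ≡ 36; y = λ·(29 - 36) - 13 ≡ 60. → (36, 60)
7P: (36, 60) + (45, 3). λ = (3 - 60)/(45 - 36) ≡ 4/9 mod 61. 9⁻¹ ≡ 34 (mod 61), so λ ≡ 14.
  x = λ² - 36 - 45 = 196 - 81 ≡ 54; y = λ·(36 - 54) - 60 ≡ 54. → (54, 54)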